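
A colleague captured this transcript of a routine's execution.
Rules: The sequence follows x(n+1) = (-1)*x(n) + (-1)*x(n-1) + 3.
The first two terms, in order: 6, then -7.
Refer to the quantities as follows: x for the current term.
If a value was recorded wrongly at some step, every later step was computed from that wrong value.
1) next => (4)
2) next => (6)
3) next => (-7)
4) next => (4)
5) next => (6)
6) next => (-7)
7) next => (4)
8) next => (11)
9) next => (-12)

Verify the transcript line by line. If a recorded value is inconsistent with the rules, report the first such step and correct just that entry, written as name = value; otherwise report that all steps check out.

step 8, x = 6

Recomputing the run from the initial state:
step 1: x = 4
step 2: x = 6
step 3: x = -7
step 4: x = 4
step 5: x = 6
step 6: x = -7
step 7: x = 4
step 8: x = 6
step 9: x = -7
The first disagreement with the transcript is at step 8, where the value should be x = 6.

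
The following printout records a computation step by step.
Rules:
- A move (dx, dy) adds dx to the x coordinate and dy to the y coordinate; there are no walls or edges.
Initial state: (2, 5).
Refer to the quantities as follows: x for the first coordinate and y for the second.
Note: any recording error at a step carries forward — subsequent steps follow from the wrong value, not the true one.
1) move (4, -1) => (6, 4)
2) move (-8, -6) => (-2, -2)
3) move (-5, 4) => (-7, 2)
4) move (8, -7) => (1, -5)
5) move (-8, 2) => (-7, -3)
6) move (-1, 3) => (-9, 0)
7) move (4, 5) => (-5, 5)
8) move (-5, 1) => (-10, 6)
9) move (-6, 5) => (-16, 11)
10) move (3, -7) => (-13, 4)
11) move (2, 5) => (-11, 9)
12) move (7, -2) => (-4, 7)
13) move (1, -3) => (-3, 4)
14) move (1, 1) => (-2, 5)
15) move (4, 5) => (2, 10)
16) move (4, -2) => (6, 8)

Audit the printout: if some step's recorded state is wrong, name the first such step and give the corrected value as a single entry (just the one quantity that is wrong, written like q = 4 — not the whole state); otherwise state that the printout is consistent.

step 6, x = -8

step 1: x = 2 + (4) = 6, y = 5 + (-1) = 4 -> same as recorded
step 2: x = 6 + (-8) = -2, y = 4 + (-6) = -2 -> checks out
step 3: x = -2 + (-5) = -7, y = -2 + (4) = 2 -> checks out
step 4: x = -7 + (8) = 1, y = 2 + (-7) = -5 -> confirmed correct
step 5: x = 1 + (-8) = -7, y = -5 + (2) = -3 -> consistent with the printout
step 6: x = -7 + (-1) = -8, y = -3 + (3) = 0 -> the printout has a different value
That makes step 6 the first incorrect line — x = -8 is what it should show.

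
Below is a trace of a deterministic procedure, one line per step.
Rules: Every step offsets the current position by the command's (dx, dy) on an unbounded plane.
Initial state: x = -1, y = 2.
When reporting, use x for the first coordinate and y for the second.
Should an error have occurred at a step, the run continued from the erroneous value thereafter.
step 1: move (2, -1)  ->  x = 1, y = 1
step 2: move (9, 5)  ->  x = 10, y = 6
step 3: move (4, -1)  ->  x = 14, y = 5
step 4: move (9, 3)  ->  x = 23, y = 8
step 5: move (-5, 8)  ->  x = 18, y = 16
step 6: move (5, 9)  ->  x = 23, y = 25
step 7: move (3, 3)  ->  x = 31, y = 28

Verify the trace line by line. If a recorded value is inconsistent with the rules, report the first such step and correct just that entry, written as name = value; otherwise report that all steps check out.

Recomputing the run from the initial state:
step 1: x = 1, y = 1
step 2: x = 10, y = 6
step 3: x = 14, y = 5
step 4: x = 23, y = 8
step 5: x = 18, y = 16
step 6: x = 23, y = 25
step 7: x = 26, y = 28
The first disagreement with the trace is at step 7, where the value should be x = 26.

step 7, x = 26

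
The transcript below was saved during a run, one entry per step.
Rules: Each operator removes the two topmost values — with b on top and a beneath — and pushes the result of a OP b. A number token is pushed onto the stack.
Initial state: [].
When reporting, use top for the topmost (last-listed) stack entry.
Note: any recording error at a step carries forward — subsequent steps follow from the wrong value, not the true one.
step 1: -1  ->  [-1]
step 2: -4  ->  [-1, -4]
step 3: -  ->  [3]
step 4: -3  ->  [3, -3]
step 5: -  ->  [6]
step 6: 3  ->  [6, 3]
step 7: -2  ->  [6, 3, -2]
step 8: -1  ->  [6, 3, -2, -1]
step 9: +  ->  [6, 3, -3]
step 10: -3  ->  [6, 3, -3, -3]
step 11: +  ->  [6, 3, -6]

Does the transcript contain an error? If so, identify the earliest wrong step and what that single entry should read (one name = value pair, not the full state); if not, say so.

no error

Recomputing the run from the initial state:
step 1: [-1]
step 2: [-1, -4]
step 3: [3]
step 4: [3, -3]
step 5: [6]
step 6: [6, 3]
step 7: [6, 3, -2]
step 8: [6, 3, -2, -1]
step 9: [6, 3, -3]
step 10: [6, 3, -3, -3]
step 11: [6, 3, -6]
This matches the transcript at every step.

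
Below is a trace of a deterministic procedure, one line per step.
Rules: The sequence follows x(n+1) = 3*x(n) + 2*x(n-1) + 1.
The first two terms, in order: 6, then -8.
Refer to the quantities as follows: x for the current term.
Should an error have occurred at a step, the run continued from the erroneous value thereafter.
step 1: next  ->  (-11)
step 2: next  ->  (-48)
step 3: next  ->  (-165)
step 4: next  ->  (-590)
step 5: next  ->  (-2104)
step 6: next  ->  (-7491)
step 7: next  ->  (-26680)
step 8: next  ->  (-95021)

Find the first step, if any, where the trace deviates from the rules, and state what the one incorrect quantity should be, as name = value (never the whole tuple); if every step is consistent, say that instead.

step 5, x = -2099

Step 1: x = 3*(-8) + (2)*(6) + (1) = -11 — in agreement.
Step 2: x = 3*(-11) + (2)*(-8) + (1) = -48 — consistent with the trace.
Step 3: x = 3*(-48) + (2)*(-11) + (1) = -165 — matches.
Step 4: x = 3*(-165) + (2)*(-48) + (1) = -590 — verified.
Step 5: x = 3*(-590) + (2)*(-165) + (1) = -2099 — the recorded entry deviates here.
First deviation found at step 5; the corrected entry is x = -2099.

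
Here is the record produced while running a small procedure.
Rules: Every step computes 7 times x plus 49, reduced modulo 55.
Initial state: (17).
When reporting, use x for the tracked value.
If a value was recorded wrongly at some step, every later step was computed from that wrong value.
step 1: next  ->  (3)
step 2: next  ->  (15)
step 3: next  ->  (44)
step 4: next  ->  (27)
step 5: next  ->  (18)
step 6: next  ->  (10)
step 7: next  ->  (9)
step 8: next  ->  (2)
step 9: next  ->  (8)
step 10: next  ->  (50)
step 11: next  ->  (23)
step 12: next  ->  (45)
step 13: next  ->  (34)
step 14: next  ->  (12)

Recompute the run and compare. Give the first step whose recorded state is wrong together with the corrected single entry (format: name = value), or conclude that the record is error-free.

step 11, x = 14

1. x = (7*17 + 49) mod 55 = 3 (confirmed correct)
2. x = (7*3 + 49) mod 55 = 15 (agrees with the record)
3. x = (7*15 + 49) mod 55 = 44 (same as recorded)
4. x = (7*44 + 49) mod 55 = 27 (no discrepancy)
5. x = (7*27 + 49) mod 55 = 18 (agrees with the record)
6. x = (7*18 + 49) mod 55 = 10 (same as recorded)
7. x = (7*10 + 49) mod 55 = 9 (verified)
8. x = (7*9 + 49) mod 55 = 2 (in agreement)
9. x = (7*2 + 49) mod 55 = 8 (matches)
10. x = (7*8 + 49) mod 55 = 50 (checks out)
11. x = (7*50 + 49) mod 55 = 14 (the record has a different value)
The earliest wrong entry is at step 11: it should read x = 14.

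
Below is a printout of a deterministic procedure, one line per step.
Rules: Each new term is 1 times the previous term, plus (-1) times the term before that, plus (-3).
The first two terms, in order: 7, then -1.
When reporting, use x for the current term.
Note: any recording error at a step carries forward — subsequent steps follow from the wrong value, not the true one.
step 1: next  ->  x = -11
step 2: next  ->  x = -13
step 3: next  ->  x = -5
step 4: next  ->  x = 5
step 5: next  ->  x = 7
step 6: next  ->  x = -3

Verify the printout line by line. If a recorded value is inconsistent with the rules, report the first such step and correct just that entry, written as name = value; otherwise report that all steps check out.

step 6, x = -1

Step 1: x = 1*(-1) + (-1)*(7) + (-3) = -11 — verified.
Step 2: x = 1*(-11) + (-1)*(-1) + (-3) = -13 — confirmed correct.
Step 3: x = 1*(-13) + (-1)*(-11) + (-3) = -5 — confirmed correct.
Step 4: x = 1*(-5) + (-1)*(-13) + (-3) = 5 — agrees with the printout.
Step 5: x = 1*(5) + (-1)*(-5) + (-3) = 7 — no discrepancy.
Step 6: x = 1*(7) + (-1)*(5) + (-3) = -1 — a discrepancy with the printout.
The earliest wrong entry is at step 6: it should read x = -1.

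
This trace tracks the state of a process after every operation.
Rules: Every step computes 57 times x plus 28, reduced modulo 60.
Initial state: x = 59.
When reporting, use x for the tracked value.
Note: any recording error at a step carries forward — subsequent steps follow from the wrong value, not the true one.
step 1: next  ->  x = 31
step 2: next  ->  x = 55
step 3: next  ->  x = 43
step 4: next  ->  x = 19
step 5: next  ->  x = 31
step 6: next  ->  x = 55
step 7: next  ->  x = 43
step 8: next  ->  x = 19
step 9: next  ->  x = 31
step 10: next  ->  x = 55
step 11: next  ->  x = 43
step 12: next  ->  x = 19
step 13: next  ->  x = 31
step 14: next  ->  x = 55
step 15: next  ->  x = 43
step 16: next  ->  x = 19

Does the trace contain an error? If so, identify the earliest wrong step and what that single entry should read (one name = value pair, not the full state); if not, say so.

no error

Recomputing the run from the initial state:
step 1: x = 31
step 2: x = 55
step 3: x = 43
step 4: x = 19
step 5: x = 31
step 6: x = 55
step 7: x = 43
step 8: x = 19
step 9: x = 31
step 10: x = 55
step 11: x = 43
step 12: x = 19
step 13: x = 31
step 14: x = 55
step 15: x = 43
step 16: x = 19
This matches the trace at every step.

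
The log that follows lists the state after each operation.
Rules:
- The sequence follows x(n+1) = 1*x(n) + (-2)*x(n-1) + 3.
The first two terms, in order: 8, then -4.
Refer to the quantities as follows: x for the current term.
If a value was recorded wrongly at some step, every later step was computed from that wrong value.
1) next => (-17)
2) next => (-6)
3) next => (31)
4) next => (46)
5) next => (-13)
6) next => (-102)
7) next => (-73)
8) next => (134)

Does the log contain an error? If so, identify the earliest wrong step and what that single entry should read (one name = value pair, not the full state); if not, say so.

Step 1: x = 1*(-4) + (-2)*(8) + (3) = -17 — consistent with the log.
Step 2: x = 1*(-17) + (-2)*(-4) + (3) = -6 — same as recorded.
Step 3: x = 1*(-6) + (-2)*(-17) + (3) = 31 — exactly as logged.
Step 4: x = 1*(31) + (-2)*(-6) + (3) = 46 — exactly as logged.
Step 5: x = 1*(46) + (-2)*(31) + (3) = -13 — matches.
Step 6: x = 1*(-13) + (-2)*(46) + (3) = -102 — checks out.
Step 7: x = 1*(-102) + (-2)*(-13) + (3) = -73 — matches.
Step 8: x = 1*(-73) + (-2)*(-102) + (3) = 134 — consistent with the log.
The recomputation confirms every line.

no error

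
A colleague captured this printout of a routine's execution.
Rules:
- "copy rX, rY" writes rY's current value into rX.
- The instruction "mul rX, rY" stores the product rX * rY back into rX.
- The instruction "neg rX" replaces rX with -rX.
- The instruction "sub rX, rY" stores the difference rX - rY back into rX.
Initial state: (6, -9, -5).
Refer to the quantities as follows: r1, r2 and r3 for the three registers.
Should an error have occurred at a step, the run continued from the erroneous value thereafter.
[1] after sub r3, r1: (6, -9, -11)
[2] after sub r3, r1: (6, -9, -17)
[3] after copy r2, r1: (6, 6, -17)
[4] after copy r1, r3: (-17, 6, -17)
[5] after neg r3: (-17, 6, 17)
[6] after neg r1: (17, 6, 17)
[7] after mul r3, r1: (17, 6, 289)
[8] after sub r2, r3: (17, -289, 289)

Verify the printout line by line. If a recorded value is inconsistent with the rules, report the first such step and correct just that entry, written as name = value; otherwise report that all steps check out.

Step 1: r3 = -5 - 6 = -11 — agrees with the printout.
Step 2: r3 = -11 - 6 = -17 — consistent with the printout.
Step 3: r2 = 6 — in agreement.
Step 4: r1 = -17 — same as recorded.
Step 5: r3 = -(-17) = 17 — consistent with the printout.
Step 6: r1 = -(-17) = 17 — checks out.
Step 7: r3 = 17 * 17 = 289 — same as recorded.
Step 8: r2 = 6 - 289 = -283 — a discrepancy with the printout.
Step 8 is the first one off; corrected, r2 = -283.

step 8, r2 = -283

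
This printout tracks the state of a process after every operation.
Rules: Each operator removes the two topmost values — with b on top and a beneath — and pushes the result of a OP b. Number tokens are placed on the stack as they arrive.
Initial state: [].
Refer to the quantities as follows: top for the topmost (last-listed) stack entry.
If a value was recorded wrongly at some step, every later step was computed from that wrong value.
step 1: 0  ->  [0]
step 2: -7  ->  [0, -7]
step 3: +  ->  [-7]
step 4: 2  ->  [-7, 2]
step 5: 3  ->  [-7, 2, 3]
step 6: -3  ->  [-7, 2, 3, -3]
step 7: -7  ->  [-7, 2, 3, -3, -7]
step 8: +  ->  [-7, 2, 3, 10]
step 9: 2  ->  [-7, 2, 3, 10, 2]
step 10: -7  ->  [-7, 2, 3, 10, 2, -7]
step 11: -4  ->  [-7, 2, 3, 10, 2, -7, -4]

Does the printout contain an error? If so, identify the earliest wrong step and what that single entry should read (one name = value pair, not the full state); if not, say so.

step 8, top = -10

Recomputing the run from the initial state:
step 1: [0]
step 2: [0, -7]
step 3: [-7]
step 4: [-7, 2]
step 5: [-7, 2, 3]
step 6: [-7, 2, 3, -3]
step 7: [-7, 2, 3, -3, -7]
step 8: [-7, 2, 3, -10]
step 9: [-7, 2, 3, -10, 2]
step 10: [-7, 2, 3, -10, 2, -7]
step 11: [-7, 2, 3, -10, 2, -7, -4]
The first disagreement with the printout is at step 8, where the value should be top = -10.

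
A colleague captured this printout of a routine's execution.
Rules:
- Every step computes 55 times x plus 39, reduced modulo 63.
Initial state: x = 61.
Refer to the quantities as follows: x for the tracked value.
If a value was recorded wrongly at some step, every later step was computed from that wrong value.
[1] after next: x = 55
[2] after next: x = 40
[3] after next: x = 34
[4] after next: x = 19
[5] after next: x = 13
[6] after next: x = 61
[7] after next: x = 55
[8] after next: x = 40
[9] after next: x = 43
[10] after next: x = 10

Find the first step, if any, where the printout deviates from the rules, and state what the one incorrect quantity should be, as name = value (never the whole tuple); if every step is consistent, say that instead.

step 1: x = (55*61 + 39) mod 63 = 55 -> in agreement
step 2: x = (55*55 + 39) mod 63 = 40 -> confirmed correct
step 3: x = (55*40 + 39) mod 63 = 34 -> consistent with the printout
step 4: x = (55*34 + 39) mod 63 = 19 -> checks out
step 5: x = (55*19 + 39) mod 63 = 13 -> agrees with the printout
step 6: x = (55*13 + 39) mod 63 = 61 -> in agreement
step 7: x = (55*61 + 39) mod 63 = 55 -> consistent with the printout
step 8: x = (55*55 + 39) mod 63 = 40 -> exactly as logged
step 9: x = (55*40 + 39) mod 63 = 34 -> the entry is off here
First incorrect step: 9; the correct value is x = 34.

step 9, x = 34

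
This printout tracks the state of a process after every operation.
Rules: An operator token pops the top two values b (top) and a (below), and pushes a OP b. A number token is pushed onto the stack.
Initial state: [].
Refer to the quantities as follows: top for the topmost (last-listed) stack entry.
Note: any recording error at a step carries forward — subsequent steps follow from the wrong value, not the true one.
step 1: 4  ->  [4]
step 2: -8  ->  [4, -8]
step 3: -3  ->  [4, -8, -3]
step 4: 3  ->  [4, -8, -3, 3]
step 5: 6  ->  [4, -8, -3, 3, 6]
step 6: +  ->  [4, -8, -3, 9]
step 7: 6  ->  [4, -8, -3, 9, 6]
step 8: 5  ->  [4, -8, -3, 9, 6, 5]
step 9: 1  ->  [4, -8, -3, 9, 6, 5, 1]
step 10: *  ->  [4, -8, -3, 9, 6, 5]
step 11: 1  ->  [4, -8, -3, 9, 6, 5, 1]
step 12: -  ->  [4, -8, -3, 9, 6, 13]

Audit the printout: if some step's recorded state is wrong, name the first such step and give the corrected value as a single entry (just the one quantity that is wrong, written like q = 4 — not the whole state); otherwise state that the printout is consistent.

step 12, top = 4

step 1: push 4: top = 4 -> confirmed correct
step 2: push -8: top = -8 -> agrees with the printout
step 3: push -3: top = -3 -> verified
step 4: push 3: top = 3 -> agrees with the printout
step 5: push 6: top = 6 -> agrees with the printout
step 6: 3 + 6 = 9 -> agrees with the printout
step 7: push 6: top = 6 -> matches
step 8: push 5: top = 5 -> confirmed correct
step 9: push 1: top = 1 -> consistent with the printout
step 10: 5 * 1 = 5 -> agrees with the printout
step 11: push 1: top = 1 -> agrees with the printout
step 12: 5 - 1 = 4 -> the entry is off here
So the first discrepancy is step 12, where the right value is top = 4.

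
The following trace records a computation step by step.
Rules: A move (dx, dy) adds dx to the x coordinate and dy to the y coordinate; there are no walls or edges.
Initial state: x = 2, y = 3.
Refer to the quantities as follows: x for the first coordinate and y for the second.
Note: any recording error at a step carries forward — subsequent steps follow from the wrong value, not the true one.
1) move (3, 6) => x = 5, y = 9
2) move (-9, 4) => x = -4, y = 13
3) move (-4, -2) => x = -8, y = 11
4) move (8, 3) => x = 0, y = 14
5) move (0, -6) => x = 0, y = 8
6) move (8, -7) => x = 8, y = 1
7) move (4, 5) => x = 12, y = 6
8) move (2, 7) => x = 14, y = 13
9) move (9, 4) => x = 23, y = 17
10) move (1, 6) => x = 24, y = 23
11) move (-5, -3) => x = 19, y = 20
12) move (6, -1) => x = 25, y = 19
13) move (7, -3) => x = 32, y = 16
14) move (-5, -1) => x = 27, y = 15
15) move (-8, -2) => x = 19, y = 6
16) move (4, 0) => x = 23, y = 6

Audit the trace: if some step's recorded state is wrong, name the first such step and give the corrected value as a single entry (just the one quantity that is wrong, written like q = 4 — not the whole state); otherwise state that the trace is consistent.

step 1: x = 2 + (3) = 5, y = 3 + (6) = 9 -> verified
step 2: x = 5 + (-9) = -4, y = 9 + (4) = 13 -> agrees with the trace
step 3: x = -4 + (-4) = -8, y = 13 + (-2) = 11 -> agrees with the trace
step 4: x = -8 + (8) = 0, y = 11 + (3) = 14 -> consistent with the trace
step 5: x = 0 + (0) = 0, y = 14 + (-6) = 8 -> agrees with the trace
step 6: x = 0 + (8) = 8, y = 8 + (-7) = 1 -> in agreement
step 7: x = 8 + (4) = 12, y = 1 + (5) = 6 -> consistent with the trace
step 8: x = 12 + (2) = 14, y = 6 + (7) = 13 -> in agreement
step 9: x = 14 + (9) = 23, y = 13 + (4) = 17 -> confirmed correct
step 10: x = 23 + (1) = 24, y = 17 + (6) = 23 -> agrees with the trace
step 11: x = 24 + (-5) = 19, y = 23 + (-3) = 20 -> matches
step 12: x = 19 + (6) = 25, y = 20 + (-1) = 19 -> matches
step 13: x = 25 + (7) = 32, y = 19 + (-3) = 16 -> exactly as logged
step 14: x = 32 + (-5) = 27, y = 16 + (-1) = 15 -> exactly as logged
step 15: x = 27 + (-8) = 19, y = 15 + (-2) = 13 -> first mismatch against the trace
First incorrect step: 15; the correct value is y = 13.

step 15, y = 13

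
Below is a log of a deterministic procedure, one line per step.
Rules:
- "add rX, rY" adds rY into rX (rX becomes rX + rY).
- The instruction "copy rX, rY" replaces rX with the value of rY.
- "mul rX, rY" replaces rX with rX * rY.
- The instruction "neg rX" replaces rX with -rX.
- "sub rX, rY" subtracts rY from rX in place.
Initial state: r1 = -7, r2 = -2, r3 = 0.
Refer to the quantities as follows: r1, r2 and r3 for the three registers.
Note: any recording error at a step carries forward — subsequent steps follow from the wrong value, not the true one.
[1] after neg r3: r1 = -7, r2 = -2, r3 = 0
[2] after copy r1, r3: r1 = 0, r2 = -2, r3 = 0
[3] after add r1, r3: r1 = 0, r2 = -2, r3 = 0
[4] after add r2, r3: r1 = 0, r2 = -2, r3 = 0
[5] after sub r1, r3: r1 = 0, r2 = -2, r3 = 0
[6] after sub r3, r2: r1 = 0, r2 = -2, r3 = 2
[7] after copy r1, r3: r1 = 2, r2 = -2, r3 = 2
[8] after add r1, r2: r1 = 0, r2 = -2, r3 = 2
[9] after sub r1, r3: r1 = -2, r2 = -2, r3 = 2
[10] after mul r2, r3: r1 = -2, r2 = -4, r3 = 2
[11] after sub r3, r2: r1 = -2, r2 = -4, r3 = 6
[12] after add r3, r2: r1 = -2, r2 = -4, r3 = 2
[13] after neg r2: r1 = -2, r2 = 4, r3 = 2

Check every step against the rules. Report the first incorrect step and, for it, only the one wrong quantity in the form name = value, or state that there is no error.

no error

Step 1: r3 = -(0) = 0 — verified.
Step 2: r1 = 0 — verified.
Step 3: r1 = 0 + 0 = 0 — matches.
Step 4: r2 = -2 + 0 = -2 — no discrepancy.
Step 5: r1 = 0 - 0 = 0 — consistent with the log.
Step 6: r3 = 0 - -2 = 2 — no discrepancy.
Step 7: r1 = 2 — exactly as logged.
Step 8: r1 = 2 + -2 = 0 — exactly as logged.
Step 9: r1 = 0 - 2 = -2 — consistent with the log.
Step 10: r2 = -2 * 2 = -4 — confirmed correct.
Step 11: r3 = 2 - -4 = 6 — in agreement.
Step 12: r3 = 6 + -4 = 2 — agrees with the log.
Step 13: r2 = -(-4) = 4 — in agreement.
Each recorded entry agrees with the recomputation.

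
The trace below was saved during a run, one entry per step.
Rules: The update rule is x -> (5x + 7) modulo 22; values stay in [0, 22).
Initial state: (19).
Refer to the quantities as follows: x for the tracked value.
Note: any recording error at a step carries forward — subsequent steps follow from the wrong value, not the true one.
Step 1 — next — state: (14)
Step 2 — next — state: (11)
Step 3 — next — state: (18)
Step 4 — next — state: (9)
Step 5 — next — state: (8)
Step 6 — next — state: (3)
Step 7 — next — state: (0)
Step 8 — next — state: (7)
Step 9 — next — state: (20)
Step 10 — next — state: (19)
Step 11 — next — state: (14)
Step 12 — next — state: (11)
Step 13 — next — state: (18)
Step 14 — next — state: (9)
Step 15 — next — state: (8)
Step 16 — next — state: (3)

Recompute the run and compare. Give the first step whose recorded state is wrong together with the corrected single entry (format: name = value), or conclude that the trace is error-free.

step 1: x = (5*19 + 7) mod 22 = 14 -> agrees with the trace
step 2: x = (5*14 + 7) mod 22 = 11 -> matches
step 3: x = (5*11 + 7) mod 22 = 18 -> consistent with the trace
step 4: x = (5*18 + 7) mod 22 = 9 -> verified
step 5: x = (5*9 + 7) mod 22 = 8 -> in agreement
step 6: x = (5*8 + 7) mod 22 = 3 -> in agreement
step 7: x = (5*3 + 7) mod 22 = 0 -> same as recorded
step 8: x = (5*0 + 7) mod 22 = 7 -> consistent with the trace
step 9: x = (5*7 + 7) mod 22 = 20 -> in agreement
step 10: x = (5*20 + 7) mod 22 = 19 -> confirmed correct
step 11: x = (5*19 + 7) mod 22 = 14 -> checks out
step 12: x = (5*14 + 7) mod 22 = 11 -> verified
step 13: x = (5*11 + 7) mod 22 = 18 -> agrees with the trace
step 14: x = (5*18 + 7) mod 22 = 9 -> exactly as logged
step 15: x = (5*9 + 7) mod 22 = 8 -> agrees with the trace
step 16: x = (5*8 + 7) mod 22 = 3 -> exactly as logged
All steps check out; nothing to correct.

no error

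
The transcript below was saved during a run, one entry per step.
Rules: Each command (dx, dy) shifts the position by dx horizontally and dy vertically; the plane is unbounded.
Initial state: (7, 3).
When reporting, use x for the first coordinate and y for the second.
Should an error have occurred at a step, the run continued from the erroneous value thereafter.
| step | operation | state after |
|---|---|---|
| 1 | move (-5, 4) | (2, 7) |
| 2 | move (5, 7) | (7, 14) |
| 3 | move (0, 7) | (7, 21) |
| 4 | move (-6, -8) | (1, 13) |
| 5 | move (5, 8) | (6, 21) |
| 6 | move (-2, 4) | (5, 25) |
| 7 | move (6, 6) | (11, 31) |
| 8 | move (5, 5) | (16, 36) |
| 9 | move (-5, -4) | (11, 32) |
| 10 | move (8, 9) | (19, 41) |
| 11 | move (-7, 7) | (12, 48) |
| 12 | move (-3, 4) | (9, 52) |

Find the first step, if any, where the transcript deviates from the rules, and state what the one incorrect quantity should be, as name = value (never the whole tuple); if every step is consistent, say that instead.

step 6, x = 4

Step 1: x = 7 + (-5) = 2, y = 3 + (4) = 7 — exactly as logged.
Step 2: x = 2 + (5) = 7, y = 7 + (7) = 14 — exactly as logged.
Step 3: x = 7 + (0) = 7, y = 14 + (7) = 21 — same as recorded.
Step 4: x = 7 + (-6) = 1, y = 21 + (-8) = 13 — checks out.
Step 5: x = 1 + (5) = 6, y = 13 + (8) = 21 — in agreement.
Step 6: x = 6 + (-2) = 4, y = 21 + (4) = 25 — the transcript disagrees here.
Step 6 is the first one off; corrected, x = 4.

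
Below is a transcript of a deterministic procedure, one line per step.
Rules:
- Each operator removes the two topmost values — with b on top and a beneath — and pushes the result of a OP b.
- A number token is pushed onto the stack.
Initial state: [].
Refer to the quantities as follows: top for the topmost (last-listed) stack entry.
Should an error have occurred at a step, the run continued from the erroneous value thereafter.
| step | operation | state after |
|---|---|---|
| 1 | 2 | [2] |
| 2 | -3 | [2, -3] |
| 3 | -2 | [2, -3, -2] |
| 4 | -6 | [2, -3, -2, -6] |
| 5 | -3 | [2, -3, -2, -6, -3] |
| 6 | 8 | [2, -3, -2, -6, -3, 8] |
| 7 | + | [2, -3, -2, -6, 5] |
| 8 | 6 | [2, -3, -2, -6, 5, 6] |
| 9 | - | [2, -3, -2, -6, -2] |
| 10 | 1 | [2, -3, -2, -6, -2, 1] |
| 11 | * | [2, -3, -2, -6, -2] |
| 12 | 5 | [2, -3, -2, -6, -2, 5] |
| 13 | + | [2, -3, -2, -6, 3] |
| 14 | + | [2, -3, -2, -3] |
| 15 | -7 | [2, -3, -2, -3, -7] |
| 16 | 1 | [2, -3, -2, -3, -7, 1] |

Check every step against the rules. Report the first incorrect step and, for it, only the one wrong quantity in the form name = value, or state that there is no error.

step 9, top = -1

Recomputing the run from the initial state:
step 1: [2]
step 2: [2, -3]
step 3: [2, -3, -2]
step 4: [2, -3, -2, -6]
step 5: [2, -3, -2, -6, -3]
step 6: [2, -3, -2, -6, -3, 8]
step 7: [2, -3, -2, -6, 5]
step 8: [2, -3, -2, -6, 5, 6]
step 9: [2, -3, -2, -6, -1]
step 10: [2, -3, -2, -6, -1, 1]
step 11: [2, -3, -2, -6, -1]
step 12: [2, -3, -2, -6, -1, 5]
step 13: [2, -3, -2, -6, 4]
step 14: [2, -3, -2, -2]
step 15: [2, -3, -2, -2, -7]
step 16: [2, -3, -2, -2, -7, 1]
The first disagreement with the transcript is at step 9, where the value should be top = -1.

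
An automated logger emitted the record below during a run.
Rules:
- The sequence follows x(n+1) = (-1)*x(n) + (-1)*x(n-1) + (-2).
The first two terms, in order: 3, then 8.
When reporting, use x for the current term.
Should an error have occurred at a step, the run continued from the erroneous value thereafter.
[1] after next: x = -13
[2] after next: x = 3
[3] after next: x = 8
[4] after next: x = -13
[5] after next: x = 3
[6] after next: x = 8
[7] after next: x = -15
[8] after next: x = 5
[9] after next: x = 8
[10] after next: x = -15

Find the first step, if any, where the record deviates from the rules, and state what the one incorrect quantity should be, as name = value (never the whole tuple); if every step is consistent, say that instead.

Step 1: x = -1*(8) + (-1)*(3) + (-2) = -13 — agrees with the record.
Step 2: x = -1*(-13) + (-1)*(8) + (-2) = 3 — consistent with the record.
Step 3: x = -1*(3) + (-1)*(-13) + (-2) = 8 — same as recorded.
Step 4: x = -1*(8) + (-1)*(3) + (-2) = -13 — agrees with the record.
Step 5: x = -1*(-13) + (-1)*(8) + (-2) = 3 — matches.
Step 6: x = -1*(3) + (-1)*(-13) + (-2) = 8 — matches.
Step 7: x = -1*(8) + (-1)*(3) + (-2) = -13 — the recorded entry deviates here.
The audit stops at step 7: the recorded entry is wrong and should be x = -13.

step 7, x = -13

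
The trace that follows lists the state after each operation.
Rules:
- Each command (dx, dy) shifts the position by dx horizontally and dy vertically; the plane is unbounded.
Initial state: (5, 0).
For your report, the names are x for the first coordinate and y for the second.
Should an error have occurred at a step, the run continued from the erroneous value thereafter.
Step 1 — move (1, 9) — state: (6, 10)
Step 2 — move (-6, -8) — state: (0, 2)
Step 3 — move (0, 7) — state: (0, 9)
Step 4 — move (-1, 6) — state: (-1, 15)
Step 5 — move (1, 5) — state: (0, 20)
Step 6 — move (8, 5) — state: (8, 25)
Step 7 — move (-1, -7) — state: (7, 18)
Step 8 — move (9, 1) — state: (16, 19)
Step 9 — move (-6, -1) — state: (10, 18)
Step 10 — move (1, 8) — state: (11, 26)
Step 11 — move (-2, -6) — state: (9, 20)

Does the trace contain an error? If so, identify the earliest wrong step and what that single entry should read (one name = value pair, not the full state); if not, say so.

step 1, y = 9

1. x = 5 + (1) = 6, y = 0 + (9) = 9 (this is not what the trace shows)
So the first discrepancy is step 1, where the right value is y = 9.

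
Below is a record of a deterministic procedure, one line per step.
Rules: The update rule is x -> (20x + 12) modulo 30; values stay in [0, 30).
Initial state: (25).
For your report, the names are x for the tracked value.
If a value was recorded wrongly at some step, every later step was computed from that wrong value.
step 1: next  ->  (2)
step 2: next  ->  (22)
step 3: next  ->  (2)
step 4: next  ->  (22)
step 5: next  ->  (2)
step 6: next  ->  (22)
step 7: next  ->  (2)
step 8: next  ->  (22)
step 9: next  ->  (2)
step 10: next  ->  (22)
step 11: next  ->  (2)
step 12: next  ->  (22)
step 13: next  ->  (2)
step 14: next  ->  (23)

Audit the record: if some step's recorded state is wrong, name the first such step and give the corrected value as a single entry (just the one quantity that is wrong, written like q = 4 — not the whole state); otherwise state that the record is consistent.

step 14, x = 22

step 1: x = (20*25 + 12) mod 30 = 2 -> verified
step 2: x = (20*2 + 12) mod 30 = 22 -> consistent with the record
step 3: x = (20*22 + 12) mod 30 = 2 -> checks out
step 4: x = (20*2 + 12) mod 30 = 22 -> agrees with the record
step 5: x = (20*22 + 12) mod 30 = 2 -> agrees with the record
step 6: x = (20*2 + 12) mod 30 = 22 -> confirmed correct
step 7: x = (20*22 + 12) mod 30 = 2 -> checks out
step 8: x = (20*2 + 12) mod 30 = 22 -> matches
step 9: x = (20*22 + 12) mod 30 = 2 -> confirmed correct
step 10: x = (20*2 + 12) mod 30 = 22 -> agrees with the record
step 11: x = (20*22 + 12) mod 30 = 2 -> matches
step 12: x = (20*2 + 12) mod 30 = 22 -> checks out
step 13: x = (20*22 + 12) mod 30 = 2 -> no discrepancy
step 14: x = (20*2 + 12) mod 30 = 22 -> a discrepancy with the record
The earliest wrong entry is at step 14: it should read x = 22.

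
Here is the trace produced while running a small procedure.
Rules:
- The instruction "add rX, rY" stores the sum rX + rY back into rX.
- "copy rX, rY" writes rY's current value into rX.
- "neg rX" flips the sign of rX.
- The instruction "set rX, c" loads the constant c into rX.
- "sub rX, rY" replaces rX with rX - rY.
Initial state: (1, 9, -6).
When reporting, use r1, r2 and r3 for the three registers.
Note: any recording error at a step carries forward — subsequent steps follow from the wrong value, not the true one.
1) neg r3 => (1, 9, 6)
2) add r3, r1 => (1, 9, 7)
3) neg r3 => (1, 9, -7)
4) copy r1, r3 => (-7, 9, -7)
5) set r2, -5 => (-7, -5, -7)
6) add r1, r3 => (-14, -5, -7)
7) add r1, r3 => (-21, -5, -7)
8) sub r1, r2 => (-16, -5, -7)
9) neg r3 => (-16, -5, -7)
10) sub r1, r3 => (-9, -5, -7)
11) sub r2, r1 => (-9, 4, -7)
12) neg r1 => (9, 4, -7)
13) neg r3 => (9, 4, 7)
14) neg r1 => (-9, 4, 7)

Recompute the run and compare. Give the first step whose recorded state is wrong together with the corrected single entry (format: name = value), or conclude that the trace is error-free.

step 9, r3 = 7

1. r3 = -(-6) = 6 (exactly as logged)
2. r3 = 6 + 1 = 7 (exactly as logged)
3. r3 = -(7) = -7 (consistent with the trace)
4. r1 = -7 (confirmed correct)
5. r2 = -5 (in agreement)
6. r1 = -7 + -7 = -14 (in agreement)
7. r1 = -14 + -7 = -21 (consistent with the trace)
8. r1 = -21 - -5 = -16 (same as recorded)
9. r3 = -(-7) = 7 (this is not what the trace shows)
Conclusion: step 9 carries the first error; the entry should be r3 = 7.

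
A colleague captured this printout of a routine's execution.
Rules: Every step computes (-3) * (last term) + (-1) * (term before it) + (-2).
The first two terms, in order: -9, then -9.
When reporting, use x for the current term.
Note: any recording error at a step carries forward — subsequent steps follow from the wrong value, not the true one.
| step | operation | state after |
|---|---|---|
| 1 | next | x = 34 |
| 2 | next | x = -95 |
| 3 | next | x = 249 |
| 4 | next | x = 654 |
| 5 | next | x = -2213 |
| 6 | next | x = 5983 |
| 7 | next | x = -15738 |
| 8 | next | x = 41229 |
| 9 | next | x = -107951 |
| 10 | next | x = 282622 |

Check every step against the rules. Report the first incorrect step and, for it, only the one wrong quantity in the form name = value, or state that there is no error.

Recomputing the run from the initial state:
step 1: x = 34
step 2: x = -95
step 3: x = 249
step 4: x = -654
step 5: x = 1711
step 6: x = -4481
step 7: x = 11730
step 8: x = -30711
step 9: x = 80401
step 10: x = -210494
The first disagreement with the printout is at step 4, where the value should be x = -654.

step 4, x = -654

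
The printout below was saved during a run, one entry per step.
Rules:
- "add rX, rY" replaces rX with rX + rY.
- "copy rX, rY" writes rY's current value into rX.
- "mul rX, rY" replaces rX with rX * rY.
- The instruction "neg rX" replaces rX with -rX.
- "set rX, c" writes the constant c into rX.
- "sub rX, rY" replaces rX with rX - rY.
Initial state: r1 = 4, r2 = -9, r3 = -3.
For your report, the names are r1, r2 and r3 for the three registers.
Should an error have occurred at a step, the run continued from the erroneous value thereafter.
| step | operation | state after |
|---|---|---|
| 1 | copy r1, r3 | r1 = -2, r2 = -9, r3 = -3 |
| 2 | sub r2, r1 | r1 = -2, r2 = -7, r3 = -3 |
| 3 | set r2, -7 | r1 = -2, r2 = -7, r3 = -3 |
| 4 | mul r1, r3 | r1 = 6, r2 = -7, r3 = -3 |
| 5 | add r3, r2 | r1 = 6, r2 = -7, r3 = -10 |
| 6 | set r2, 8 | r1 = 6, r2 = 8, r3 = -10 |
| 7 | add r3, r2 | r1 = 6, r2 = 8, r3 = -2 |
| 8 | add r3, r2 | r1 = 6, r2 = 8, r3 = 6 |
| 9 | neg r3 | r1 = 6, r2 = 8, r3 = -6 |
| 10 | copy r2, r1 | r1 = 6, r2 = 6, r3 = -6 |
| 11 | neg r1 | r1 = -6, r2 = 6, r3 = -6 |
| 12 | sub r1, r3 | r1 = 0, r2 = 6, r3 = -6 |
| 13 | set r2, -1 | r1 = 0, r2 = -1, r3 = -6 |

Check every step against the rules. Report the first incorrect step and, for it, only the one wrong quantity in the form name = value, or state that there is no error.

Step 1: r1 = -3 — the printout disagrees here.
Conclusion: step 1 carries the first error; the entry should be r1 = -3.

step 1, r1 = -3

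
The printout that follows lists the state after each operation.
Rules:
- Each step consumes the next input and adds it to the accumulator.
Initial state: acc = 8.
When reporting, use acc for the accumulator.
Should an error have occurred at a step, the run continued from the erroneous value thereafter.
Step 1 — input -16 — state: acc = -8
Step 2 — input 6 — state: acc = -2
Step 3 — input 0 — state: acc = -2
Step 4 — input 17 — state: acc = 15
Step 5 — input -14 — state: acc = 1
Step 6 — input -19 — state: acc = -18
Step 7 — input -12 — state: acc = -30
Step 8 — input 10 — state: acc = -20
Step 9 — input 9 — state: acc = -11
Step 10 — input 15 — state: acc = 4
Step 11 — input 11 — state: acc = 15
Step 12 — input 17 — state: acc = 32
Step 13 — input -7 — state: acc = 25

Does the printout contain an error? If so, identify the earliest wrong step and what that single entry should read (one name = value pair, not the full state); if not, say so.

step 1: acc = 8 + -16 = -8 -> agrees with the printout
step 2: acc = -8 + 6 = -2 -> matches
step 3: acc = -2 + 0 = -2 -> agrees with the printout
step 4: acc = -2 + 17 = 15 -> in agreement
step 5: acc = 15 + -14 = 1 -> confirmed correct
step 6: acc = 1 + -19 = -18 -> confirmed correct
step 7: acc = -18 + -12 = -30 -> no discrepancy
step 8: acc = -30 + 10 = -20 -> same as recorded
step 9: acc = -20 + 9 = -11 -> same as recorded
step 10: acc = -11 + 15 = 4 -> agrees with the printout
step 11: acc = 4 + 11 = 15 -> verified
step 12: acc = 15 + 17 = 32 -> confirmed correct
step 13: acc = 32 + -7 = 25 -> matches
All entries verified; no error found.

no error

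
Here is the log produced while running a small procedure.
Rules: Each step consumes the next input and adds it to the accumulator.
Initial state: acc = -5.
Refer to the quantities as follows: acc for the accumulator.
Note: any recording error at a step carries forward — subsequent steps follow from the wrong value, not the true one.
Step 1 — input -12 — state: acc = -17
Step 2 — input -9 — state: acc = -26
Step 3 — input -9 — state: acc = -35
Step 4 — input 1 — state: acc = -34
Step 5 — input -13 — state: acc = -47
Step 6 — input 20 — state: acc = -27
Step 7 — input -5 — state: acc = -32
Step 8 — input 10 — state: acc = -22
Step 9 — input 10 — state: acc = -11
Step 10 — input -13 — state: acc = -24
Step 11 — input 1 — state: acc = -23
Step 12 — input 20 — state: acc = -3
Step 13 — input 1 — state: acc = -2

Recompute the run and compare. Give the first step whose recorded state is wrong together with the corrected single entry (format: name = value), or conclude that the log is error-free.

1. acc = -5 + -12 = -17 (exactly as logged)
2. acc = -17 + -9 = -26 (matches)
3. acc = -26 + -9 = -35 (no discrepancy)
4. acc = -35 + 1 = -34 (no discrepancy)
5. acc = -34 + -13 = -47 (in agreement)
6. acc = -47 + 20 = -27 (confirmed correct)
7. acc = -27 + -5 = -32 (checks out)
8. acc = -32 + 10 = -22 (checks out)
9. acc = -22 + 10 = -12 (the recorded entry deviates here)
First deviation found at step 9; the corrected entry is acc = -12.

step 9, acc = -12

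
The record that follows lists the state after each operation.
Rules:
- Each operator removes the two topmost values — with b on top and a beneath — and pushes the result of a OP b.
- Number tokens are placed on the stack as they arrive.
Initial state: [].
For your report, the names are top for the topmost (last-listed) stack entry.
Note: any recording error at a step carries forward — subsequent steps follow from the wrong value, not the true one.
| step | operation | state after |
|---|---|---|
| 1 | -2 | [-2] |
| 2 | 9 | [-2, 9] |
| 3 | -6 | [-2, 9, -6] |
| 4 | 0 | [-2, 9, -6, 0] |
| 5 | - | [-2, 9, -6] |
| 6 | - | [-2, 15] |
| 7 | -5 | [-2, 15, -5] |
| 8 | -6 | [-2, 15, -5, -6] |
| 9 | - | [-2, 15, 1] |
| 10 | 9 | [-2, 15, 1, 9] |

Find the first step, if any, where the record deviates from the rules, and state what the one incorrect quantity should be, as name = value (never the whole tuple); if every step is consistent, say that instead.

no error

Recomputing the run from the initial state:
step 1: [-2]
step 2: [-2, 9]
step 3: [-2, 9, -6]
step 4: [-2, 9, -6, 0]
step 5: [-2, 9, -6]
step 6: [-2, 15]
step 7: [-2, 15, -5]
step 8: [-2, 15, -5, -6]
step 9: [-2, 15, 1]
step 10: [-2, 15, 1, 9]
This matches the record at every step.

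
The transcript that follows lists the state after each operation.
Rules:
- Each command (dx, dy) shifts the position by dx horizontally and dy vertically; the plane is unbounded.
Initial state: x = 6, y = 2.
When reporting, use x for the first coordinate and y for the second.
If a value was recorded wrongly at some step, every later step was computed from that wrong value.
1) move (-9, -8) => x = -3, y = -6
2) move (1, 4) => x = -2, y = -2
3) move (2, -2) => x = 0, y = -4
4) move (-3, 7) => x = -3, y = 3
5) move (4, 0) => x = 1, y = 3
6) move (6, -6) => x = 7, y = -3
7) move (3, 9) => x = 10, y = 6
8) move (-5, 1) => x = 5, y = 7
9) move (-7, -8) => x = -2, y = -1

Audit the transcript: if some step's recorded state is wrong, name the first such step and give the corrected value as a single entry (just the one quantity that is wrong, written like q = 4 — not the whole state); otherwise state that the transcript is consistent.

Step 1: x = 6 + (-9) = -3, y = 2 + (-8) = -6 — matches.
Step 2: x = -3 + (1) = -2, y = -6 + (4) = -2 — verified.
Step 3: x = -2 + (2) = 0, y = -2 + (-2) = -4 — same as recorded.
Step 4: x = 0 + (-3) = -3, y = -4 + (7) = 3 — no discrepancy.
Step 5: x = -3 + (4) = 1, y = 3 + (0) = 3 — in agreement.
Step 6: x = 1 + (6) = 7, y = 3 + (-6) = -3 — consistent with the transcript.
Step 7: x = 7 + (3) = 10, y = -3 + (9) = 6 — in agreement.
Step 8: x = 10 + (-5) = 5, y = 6 + (1) = 7 — checks out.
Step 9: x = 5 + (-7) = -2, y = 7 + (-8) = -1 — same as recorded.
All steps check out; nothing to correct.

no error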